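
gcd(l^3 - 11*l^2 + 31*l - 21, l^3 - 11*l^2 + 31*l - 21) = l^3 - 11*l^2 + 31*l - 21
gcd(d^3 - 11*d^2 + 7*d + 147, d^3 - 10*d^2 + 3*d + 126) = d^2 - 4*d - 21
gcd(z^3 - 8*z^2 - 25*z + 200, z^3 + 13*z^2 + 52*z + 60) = z + 5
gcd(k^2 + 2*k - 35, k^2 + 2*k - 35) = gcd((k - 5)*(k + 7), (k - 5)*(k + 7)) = k^2 + 2*k - 35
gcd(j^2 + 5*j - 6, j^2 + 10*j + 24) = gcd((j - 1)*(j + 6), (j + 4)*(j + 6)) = j + 6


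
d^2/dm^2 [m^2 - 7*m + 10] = 2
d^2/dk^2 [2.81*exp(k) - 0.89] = 2.81*exp(k)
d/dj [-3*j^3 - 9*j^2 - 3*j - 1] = -9*j^2 - 18*j - 3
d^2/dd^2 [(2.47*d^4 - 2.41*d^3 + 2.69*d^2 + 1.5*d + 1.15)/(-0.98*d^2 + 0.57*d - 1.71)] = (-4.744376*d^6 + 8.278452*d^5 - 29.650374*d^4 + 26.122338*d^3 - 80.343834*d^2 + 61.219026*d - 15.548688)/(0.941192*d^6 - 1.642284*d^5 + 5.882058*d^4 - 5.916429*d^3 + 10.263591*d^2 - 5.000211*d + 5.000211)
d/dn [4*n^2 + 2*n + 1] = 8*n + 2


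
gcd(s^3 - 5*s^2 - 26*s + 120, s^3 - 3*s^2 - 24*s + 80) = s^2 + s - 20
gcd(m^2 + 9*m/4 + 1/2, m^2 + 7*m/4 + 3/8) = m + 1/4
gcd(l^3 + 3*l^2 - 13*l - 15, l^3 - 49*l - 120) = l + 5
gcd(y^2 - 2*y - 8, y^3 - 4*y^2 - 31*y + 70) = 1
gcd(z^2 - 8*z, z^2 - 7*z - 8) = z - 8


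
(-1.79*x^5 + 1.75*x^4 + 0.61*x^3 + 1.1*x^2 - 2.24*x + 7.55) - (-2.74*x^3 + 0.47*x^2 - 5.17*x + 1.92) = -1.79*x^5 + 1.75*x^4 + 3.35*x^3 + 0.63*x^2 + 2.93*x + 5.63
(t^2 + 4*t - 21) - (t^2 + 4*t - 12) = -9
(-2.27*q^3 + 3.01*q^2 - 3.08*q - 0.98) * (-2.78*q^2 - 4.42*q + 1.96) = 6.3106*q^5 + 1.6656*q^4 - 9.191*q^3 + 22.2376*q^2 - 1.7052*q - 1.9208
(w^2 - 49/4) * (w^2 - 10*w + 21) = w^4 - 10*w^3 + 35*w^2/4 + 245*w/2 - 1029/4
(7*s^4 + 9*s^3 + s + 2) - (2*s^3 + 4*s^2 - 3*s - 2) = 7*s^4 + 7*s^3 - 4*s^2 + 4*s + 4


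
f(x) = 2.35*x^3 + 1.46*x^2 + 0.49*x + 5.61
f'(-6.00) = 236.77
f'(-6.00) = 236.77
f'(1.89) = 31.19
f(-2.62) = -27.92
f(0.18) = 5.76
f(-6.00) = -452.37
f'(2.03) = 35.47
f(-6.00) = -452.37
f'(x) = 7.05*x^2 + 2.92*x + 0.49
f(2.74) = 66.26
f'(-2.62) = 41.23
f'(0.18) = 1.24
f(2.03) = 32.28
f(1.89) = 27.62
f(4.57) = 262.63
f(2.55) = 55.32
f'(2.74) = 61.42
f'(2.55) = 53.78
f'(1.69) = 25.56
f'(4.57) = 161.07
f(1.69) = 21.95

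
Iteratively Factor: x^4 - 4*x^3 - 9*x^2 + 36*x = (x + 3)*(x^3 - 7*x^2 + 12*x) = (x - 4)*(x + 3)*(x^2 - 3*x) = x*(x - 4)*(x + 3)*(x - 3)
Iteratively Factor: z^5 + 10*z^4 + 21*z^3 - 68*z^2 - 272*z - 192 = (z + 4)*(z^4 + 6*z^3 - 3*z^2 - 56*z - 48) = (z + 1)*(z + 4)*(z^3 + 5*z^2 - 8*z - 48) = (z + 1)*(z + 4)^2*(z^2 + z - 12) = (z + 1)*(z + 4)^3*(z - 3)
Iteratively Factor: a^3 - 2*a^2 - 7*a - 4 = (a + 1)*(a^2 - 3*a - 4) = (a - 4)*(a + 1)*(a + 1)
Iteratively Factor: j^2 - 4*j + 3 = (j - 3)*(j - 1)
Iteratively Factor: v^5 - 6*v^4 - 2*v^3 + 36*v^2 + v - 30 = (v - 3)*(v^4 - 3*v^3 - 11*v^2 + 3*v + 10) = (v - 3)*(v - 1)*(v^3 - 2*v^2 - 13*v - 10) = (v - 5)*(v - 3)*(v - 1)*(v^2 + 3*v + 2) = (v - 5)*(v - 3)*(v - 1)*(v + 2)*(v + 1)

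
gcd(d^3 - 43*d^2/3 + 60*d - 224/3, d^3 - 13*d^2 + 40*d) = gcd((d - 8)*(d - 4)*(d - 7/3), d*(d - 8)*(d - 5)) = d - 8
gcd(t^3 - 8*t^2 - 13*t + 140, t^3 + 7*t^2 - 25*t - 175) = t - 5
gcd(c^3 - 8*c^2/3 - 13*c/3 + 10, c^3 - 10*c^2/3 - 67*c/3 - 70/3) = c + 2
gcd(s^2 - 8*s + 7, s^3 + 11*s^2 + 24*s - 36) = s - 1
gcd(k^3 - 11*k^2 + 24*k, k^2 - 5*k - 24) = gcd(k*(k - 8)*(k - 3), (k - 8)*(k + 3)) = k - 8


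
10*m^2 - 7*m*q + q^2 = (-5*m + q)*(-2*m + q)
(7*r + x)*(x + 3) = 7*r*x + 21*r + x^2 + 3*x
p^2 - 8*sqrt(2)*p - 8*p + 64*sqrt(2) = (p - 8)*(p - 8*sqrt(2))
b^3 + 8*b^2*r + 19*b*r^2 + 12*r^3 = (b + r)*(b + 3*r)*(b + 4*r)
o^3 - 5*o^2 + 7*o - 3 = (o - 3)*(o - 1)^2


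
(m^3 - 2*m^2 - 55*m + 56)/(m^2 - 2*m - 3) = (-m^3 + 2*m^2 + 55*m - 56)/(-m^2 + 2*m + 3)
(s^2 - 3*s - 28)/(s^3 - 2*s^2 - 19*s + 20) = (s - 7)/(s^2 - 6*s + 5)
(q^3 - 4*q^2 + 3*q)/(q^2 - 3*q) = q - 1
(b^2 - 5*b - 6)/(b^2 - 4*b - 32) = (-b^2 + 5*b + 6)/(-b^2 + 4*b + 32)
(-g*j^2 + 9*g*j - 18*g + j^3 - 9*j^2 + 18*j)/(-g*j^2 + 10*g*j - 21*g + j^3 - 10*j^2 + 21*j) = (j - 6)/(j - 7)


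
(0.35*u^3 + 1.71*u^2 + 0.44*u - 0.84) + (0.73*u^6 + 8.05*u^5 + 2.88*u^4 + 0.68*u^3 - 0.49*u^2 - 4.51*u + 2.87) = 0.73*u^6 + 8.05*u^5 + 2.88*u^4 + 1.03*u^3 + 1.22*u^2 - 4.07*u + 2.03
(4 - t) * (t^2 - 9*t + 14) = -t^3 + 13*t^2 - 50*t + 56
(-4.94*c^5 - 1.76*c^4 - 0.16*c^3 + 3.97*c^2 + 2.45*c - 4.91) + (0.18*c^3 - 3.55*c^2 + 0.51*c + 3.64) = -4.94*c^5 - 1.76*c^4 + 0.02*c^3 + 0.42*c^2 + 2.96*c - 1.27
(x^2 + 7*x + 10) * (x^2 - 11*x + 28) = x^4 - 4*x^3 - 39*x^2 + 86*x + 280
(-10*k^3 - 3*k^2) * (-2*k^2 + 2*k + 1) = 20*k^5 - 14*k^4 - 16*k^3 - 3*k^2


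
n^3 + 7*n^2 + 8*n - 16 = (n - 1)*(n + 4)^2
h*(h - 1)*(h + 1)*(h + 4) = h^4 + 4*h^3 - h^2 - 4*h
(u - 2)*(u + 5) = u^2 + 3*u - 10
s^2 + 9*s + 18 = (s + 3)*(s + 6)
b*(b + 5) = b^2 + 5*b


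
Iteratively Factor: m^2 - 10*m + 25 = (m - 5)*(m - 5)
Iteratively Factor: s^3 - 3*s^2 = (s)*(s^2 - 3*s) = s^2*(s - 3)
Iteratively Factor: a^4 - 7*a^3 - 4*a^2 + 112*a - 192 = (a + 4)*(a^3 - 11*a^2 + 40*a - 48) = (a - 3)*(a + 4)*(a^2 - 8*a + 16) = (a - 4)*(a - 3)*(a + 4)*(a - 4)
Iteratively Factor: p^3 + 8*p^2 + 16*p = (p)*(p^2 + 8*p + 16) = p*(p + 4)*(p + 4)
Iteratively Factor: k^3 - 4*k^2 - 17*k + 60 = (k + 4)*(k^2 - 8*k + 15) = (k - 3)*(k + 4)*(k - 5)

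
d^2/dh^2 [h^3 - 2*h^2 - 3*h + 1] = 6*h - 4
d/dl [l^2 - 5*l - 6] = 2*l - 5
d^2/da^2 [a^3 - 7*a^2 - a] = 6*a - 14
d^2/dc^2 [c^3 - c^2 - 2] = 6*c - 2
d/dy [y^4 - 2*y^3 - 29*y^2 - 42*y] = 4*y^3 - 6*y^2 - 58*y - 42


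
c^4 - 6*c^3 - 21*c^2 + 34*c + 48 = (c - 8)*(c - 2)*(c + 1)*(c + 3)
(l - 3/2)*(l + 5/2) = l^2 + l - 15/4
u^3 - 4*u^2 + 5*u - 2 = (u - 2)*(u - 1)^2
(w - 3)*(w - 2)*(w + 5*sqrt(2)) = w^3 - 5*w^2 + 5*sqrt(2)*w^2 - 25*sqrt(2)*w + 6*w + 30*sqrt(2)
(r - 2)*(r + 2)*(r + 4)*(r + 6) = r^4 + 10*r^3 + 20*r^2 - 40*r - 96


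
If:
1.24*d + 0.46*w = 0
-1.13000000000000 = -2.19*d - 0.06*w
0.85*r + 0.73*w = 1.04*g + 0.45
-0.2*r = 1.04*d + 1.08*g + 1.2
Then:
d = 0.56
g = -1.62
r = -0.16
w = -1.50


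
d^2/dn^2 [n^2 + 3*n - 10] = 2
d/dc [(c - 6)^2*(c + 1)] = (c - 6)*(3*c - 4)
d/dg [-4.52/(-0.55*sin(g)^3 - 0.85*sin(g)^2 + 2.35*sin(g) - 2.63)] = (-7.458*sin(g)^2 - 7.684*sin(g) + 10.622)*cos(g)/(0.55*sin(g)^3 + 0.85*sin(g)^2 - 2.35*sin(g) + 2.63)^2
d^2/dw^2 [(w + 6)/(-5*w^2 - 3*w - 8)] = 2*(-(w + 6)*(10*w + 3)^2 + 3*(5*w + 11)*(5*w^2 + 3*w + 8))/(5*w^2 + 3*w + 8)^3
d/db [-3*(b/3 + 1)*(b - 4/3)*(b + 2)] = -3*b^2 - 22*b/3 + 2/3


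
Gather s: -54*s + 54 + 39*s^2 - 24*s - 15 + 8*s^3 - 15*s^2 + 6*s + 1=8*s^3 + 24*s^2 - 72*s + 40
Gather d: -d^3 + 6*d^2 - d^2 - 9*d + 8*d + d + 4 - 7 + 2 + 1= -d^3 + 5*d^2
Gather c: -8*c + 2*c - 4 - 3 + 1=-6*c - 6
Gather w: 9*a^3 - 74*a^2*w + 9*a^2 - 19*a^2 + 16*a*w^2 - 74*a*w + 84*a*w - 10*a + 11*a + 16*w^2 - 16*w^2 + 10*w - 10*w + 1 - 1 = 9*a^3 - 10*a^2 + 16*a*w^2 + a + w*(-74*a^2 + 10*a)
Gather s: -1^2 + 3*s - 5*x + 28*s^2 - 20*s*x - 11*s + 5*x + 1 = 28*s^2 + s*(-20*x - 8)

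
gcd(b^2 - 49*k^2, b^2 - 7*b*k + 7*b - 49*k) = b - 7*k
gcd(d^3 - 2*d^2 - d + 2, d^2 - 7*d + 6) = d - 1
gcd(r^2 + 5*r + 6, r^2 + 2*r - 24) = 1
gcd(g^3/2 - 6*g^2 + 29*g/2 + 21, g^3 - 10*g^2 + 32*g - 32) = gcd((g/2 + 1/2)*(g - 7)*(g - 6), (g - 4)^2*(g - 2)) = 1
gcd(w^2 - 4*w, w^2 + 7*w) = w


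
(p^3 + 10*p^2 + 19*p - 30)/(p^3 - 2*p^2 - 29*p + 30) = (p + 6)/(p - 6)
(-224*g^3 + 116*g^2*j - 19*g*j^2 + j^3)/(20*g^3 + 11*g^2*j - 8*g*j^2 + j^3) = (-56*g^2 + 15*g*j - j^2)/(5*g^2 + 4*g*j - j^2)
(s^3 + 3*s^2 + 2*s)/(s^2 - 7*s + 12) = s*(s^2 + 3*s + 2)/(s^2 - 7*s + 12)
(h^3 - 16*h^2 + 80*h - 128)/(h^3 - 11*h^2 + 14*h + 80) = (h^2 - 8*h + 16)/(h^2 - 3*h - 10)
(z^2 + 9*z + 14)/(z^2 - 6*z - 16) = (z + 7)/(z - 8)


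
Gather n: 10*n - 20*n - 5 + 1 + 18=14 - 10*n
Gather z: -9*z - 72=-9*z - 72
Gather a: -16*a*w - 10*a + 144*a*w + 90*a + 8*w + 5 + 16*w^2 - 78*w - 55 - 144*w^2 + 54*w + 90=a*(128*w + 80) - 128*w^2 - 16*w + 40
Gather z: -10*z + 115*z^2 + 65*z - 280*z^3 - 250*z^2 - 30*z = -280*z^3 - 135*z^2 + 25*z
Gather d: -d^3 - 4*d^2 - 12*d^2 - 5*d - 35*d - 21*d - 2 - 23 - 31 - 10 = -d^3 - 16*d^2 - 61*d - 66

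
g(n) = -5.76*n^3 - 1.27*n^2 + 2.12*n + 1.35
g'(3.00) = -161.02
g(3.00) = -159.24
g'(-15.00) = -3847.78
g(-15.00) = 19123.80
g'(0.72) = -8.67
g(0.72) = 0.07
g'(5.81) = -595.94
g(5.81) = -1158.87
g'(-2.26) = -80.40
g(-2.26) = 56.56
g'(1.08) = -20.78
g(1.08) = -5.10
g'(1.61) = -46.76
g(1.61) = -22.57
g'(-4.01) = -265.56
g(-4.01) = 343.84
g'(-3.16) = -162.40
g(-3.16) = 163.72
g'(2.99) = -159.96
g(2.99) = -157.64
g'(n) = -17.28*n^2 - 2.54*n + 2.12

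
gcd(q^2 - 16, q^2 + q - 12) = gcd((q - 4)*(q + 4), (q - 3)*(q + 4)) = q + 4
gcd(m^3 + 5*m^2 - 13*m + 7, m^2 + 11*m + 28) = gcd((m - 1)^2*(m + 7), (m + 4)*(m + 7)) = m + 7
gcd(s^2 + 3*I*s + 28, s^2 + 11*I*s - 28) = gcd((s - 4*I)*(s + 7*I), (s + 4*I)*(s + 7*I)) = s + 7*I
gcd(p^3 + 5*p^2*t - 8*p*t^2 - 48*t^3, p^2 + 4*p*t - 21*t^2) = p - 3*t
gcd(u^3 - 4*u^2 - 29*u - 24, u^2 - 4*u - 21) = u + 3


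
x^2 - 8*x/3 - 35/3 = (x - 5)*(x + 7/3)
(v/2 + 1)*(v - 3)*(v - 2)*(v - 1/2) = v^4/2 - 7*v^3/4 - 5*v^2/4 + 7*v - 3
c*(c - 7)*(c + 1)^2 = c^4 - 5*c^3 - 13*c^2 - 7*c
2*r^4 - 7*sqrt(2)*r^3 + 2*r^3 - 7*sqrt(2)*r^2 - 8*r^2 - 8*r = r*(r - 4*sqrt(2))*(sqrt(2)*r + 1)*(sqrt(2)*r + sqrt(2))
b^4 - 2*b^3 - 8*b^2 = b^2*(b - 4)*(b + 2)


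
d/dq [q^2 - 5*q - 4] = 2*q - 5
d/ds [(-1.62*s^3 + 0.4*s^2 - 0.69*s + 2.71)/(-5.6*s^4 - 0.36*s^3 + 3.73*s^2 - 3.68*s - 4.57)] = (-9.072*s^6 + 4.48*s^5 - 17.4906*s^4 + 72.1304*s^3 + 26.2387*s^2 - 23.8726*s + 13.1261)/(31.36*s^8 + 4.032*s^7 - 41.6464*s^6 + 38.5304*s^5 + 67.7465*s^4 - 24.1624*s^3 - 20.5498*s^2 + 33.6352*s + 20.8849)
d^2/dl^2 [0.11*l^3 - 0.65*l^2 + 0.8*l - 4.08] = 0.66*l - 1.3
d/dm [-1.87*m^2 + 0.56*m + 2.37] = 0.56 - 3.74*m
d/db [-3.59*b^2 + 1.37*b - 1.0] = 1.37 - 7.18*b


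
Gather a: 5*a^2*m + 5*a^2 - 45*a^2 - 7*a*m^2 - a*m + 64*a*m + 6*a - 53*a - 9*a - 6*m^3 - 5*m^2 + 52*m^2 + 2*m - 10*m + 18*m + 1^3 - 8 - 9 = a^2*(5*m - 40) + a*(-7*m^2 + 63*m - 56) - 6*m^3 + 47*m^2 + 10*m - 16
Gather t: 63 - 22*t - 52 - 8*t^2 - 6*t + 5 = -8*t^2 - 28*t + 16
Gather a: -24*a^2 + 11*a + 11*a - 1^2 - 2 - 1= -24*a^2 + 22*a - 4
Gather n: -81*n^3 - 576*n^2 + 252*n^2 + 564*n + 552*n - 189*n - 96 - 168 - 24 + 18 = -81*n^3 - 324*n^2 + 927*n - 270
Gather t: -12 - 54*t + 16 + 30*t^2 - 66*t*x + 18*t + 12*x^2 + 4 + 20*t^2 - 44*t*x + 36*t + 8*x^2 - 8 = 50*t^2 - 110*t*x + 20*x^2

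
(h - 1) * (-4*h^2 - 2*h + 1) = -4*h^3 + 2*h^2 + 3*h - 1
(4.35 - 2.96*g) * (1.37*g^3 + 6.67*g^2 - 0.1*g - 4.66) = -4.0552*g^4 - 13.7837*g^3 + 29.3105*g^2 + 13.3586*g - 20.271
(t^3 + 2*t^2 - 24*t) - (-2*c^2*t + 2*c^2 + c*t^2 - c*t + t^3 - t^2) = 2*c^2*t - 2*c^2 - c*t^2 + c*t + 3*t^2 - 24*t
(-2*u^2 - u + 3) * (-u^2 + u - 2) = 2*u^4 - u^3 + 5*u - 6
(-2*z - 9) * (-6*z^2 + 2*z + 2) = 12*z^3 + 50*z^2 - 22*z - 18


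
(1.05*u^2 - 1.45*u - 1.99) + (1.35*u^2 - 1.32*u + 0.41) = 2.4*u^2 - 2.77*u - 1.58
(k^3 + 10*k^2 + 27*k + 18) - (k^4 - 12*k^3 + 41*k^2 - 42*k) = -k^4 + 13*k^3 - 31*k^2 + 69*k + 18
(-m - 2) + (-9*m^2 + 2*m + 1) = -9*m^2 + m - 1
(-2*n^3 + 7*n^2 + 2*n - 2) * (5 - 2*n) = 4*n^4 - 24*n^3 + 31*n^2 + 14*n - 10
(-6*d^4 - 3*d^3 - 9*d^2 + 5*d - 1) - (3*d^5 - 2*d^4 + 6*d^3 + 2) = -3*d^5 - 4*d^4 - 9*d^3 - 9*d^2 + 5*d - 3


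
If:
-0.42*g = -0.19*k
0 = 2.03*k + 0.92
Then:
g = -0.21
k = -0.45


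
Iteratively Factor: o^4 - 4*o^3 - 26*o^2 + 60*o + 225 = (o + 3)*(o^3 - 7*o^2 - 5*o + 75) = (o + 3)^2*(o^2 - 10*o + 25) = (o - 5)*(o + 3)^2*(o - 5)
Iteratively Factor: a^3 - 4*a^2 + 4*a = (a - 2)*(a^2 - 2*a) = (a - 2)^2*(a)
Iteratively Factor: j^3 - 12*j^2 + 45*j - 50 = (j - 5)*(j^2 - 7*j + 10) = (j - 5)^2*(j - 2)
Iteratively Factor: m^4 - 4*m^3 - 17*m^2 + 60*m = (m)*(m^3 - 4*m^2 - 17*m + 60) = m*(m - 5)*(m^2 + m - 12) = m*(m - 5)*(m + 4)*(m - 3)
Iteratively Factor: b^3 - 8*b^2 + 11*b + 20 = (b + 1)*(b^2 - 9*b + 20) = (b - 4)*(b + 1)*(b - 5)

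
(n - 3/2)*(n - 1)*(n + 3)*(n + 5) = n^4 + 11*n^3/2 - 7*n^2/2 - 51*n/2 + 45/2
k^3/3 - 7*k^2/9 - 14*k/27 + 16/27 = (k/3 + 1/3)*(k - 8/3)*(k - 2/3)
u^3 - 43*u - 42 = (u - 7)*(u + 1)*(u + 6)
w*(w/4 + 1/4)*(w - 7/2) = w^3/4 - 5*w^2/8 - 7*w/8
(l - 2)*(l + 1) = l^2 - l - 2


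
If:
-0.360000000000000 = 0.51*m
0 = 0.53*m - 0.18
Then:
No Solution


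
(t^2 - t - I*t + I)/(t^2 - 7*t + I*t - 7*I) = (t^2 - t - I*t + I)/(t^2 - 7*t + I*t - 7*I)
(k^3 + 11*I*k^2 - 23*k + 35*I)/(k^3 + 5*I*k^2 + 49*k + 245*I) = (k - I)/(k - 7*I)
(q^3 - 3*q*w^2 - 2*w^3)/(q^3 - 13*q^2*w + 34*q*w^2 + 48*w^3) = (q^2 - q*w - 2*w^2)/(q^2 - 14*q*w + 48*w^2)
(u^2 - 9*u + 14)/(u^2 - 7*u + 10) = (u - 7)/(u - 5)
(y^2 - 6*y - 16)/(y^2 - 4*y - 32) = (y + 2)/(y + 4)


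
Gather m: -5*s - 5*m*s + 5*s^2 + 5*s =-5*m*s + 5*s^2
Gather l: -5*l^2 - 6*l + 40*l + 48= -5*l^2 + 34*l + 48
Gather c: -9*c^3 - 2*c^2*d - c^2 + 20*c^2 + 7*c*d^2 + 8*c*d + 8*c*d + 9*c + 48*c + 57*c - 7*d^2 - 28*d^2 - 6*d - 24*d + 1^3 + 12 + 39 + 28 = -9*c^3 + c^2*(19 - 2*d) + c*(7*d^2 + 16*d + 114) - 35*d^2 - 30*d + 80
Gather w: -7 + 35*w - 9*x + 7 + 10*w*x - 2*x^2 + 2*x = w*(10*x + 35) - 2*x^2 - 7*x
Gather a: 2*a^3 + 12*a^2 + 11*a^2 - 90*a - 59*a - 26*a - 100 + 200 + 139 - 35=2*a^3 + 23*a^2 - 175*a + 204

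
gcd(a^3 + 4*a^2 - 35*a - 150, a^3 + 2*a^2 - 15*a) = a + 5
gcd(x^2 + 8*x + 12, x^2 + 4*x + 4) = x + 2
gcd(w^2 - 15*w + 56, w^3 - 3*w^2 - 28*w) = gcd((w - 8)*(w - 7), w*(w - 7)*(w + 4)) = w - 7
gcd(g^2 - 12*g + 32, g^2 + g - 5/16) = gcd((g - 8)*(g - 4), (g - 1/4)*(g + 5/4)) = 1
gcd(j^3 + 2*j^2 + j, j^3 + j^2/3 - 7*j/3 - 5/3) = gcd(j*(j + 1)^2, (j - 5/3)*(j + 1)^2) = j^2 + 2*j + 1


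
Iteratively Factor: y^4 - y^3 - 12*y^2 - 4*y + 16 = (y + 2)*(y^3 - 3*y^2 - 6*y + 8) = (y + 2)^2*(y^2 - 5*y + 4) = (y - 1)*(y + 2)^2*(y - 4)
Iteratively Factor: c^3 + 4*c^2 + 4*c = (c + 2)*(c^2 + 2*c) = (c + 2)^2*(c)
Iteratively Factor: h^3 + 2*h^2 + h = (h)*(h^2 + 2*h + 1) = h*(h + 1)*(h + 1)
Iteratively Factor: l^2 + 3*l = (l)*(l + 3)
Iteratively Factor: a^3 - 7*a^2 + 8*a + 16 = (a - 4)*(a^2 - 3*a - 4) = (a - 4)^2*(a + 1)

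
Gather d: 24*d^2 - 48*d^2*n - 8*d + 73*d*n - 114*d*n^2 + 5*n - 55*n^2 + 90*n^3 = d^2*(24 - 48*n) + d*(-114*n^2 + 73*n - 8) + 90*n^3 - 55*n^2 + 5*n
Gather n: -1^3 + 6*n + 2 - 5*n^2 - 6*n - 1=-5*n^2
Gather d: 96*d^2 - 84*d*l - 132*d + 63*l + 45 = 96*d^2 + d*(-84*l - 132) + 63*l + 45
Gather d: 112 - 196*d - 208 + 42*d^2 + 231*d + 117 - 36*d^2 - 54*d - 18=6*d^2 - 19*d + 3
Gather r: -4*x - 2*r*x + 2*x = -2*r*x - 2*x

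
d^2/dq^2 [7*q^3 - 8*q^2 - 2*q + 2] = 42*q - 16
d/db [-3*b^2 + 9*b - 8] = 9 - 6*b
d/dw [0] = 0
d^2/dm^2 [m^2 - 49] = 2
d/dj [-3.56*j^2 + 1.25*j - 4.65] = 1.25 - 7.12*j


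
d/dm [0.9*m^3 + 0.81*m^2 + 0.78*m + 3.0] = 2.7*m^2 + 1.62*m + 0.78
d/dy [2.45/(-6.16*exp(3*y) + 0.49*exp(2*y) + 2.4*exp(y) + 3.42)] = (45.276*exp(2*y) - 2.401*exp(y) - 5.88)*exp(y)/(-6.16*exp(3*y) + 0.49*exp(2*y) + 2.4*exp(y) + 3.42)^2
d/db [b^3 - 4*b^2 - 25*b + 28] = 3*b^2 - 8*b - 25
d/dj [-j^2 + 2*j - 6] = 2 - 2*j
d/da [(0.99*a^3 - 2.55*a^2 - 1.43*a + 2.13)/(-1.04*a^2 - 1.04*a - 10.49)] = (-1.0296*a^4 - 2.0592*a^3 - 29.9905*a^2 + 57.9294*a + 17.2159)/(1.0816*a^4 + 2.1632*a^3 + 22.9008*a^2 + 21.8192*a + 110.0401)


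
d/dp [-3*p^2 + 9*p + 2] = 9 - 6*p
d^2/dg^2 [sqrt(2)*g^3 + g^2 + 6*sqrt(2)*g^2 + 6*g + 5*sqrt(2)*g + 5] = 6*sqrt(2)*g + 2 + 12*sqrt(2)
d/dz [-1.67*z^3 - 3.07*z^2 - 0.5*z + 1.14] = -5.01*z^2 - 6.14*z - 0.5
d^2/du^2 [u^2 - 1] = 2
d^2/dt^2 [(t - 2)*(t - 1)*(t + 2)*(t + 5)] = 12*t^2 + 24*t - 18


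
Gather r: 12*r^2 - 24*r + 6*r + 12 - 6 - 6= 12*r^2 - 18*r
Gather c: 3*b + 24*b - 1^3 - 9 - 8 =27*b - 18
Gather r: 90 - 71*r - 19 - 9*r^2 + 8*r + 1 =-9*r^2 - 63*r + 72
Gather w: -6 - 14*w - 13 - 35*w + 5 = -49*w - 14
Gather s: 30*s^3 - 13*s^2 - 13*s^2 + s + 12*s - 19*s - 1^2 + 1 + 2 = 30*s^3 - 26*s^2 - 6*s + 2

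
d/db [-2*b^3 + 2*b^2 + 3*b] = -6*b^2 + 4*b + 3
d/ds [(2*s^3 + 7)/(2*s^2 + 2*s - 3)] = 2*(3*s^2*(2*s^2 + 2*s - 3) - (2*s + 1)*(2*s^3 + 7))/(2*s^2 + 2*s - 3)^2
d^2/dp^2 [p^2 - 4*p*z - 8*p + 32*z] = 2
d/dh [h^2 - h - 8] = 2*h - 1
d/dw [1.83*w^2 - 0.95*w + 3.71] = 3.66*w - 0.95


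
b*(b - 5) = b^2 - 5*b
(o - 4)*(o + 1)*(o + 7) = o^3 + 4*o^2 - 25*o - 28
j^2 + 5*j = j*(j + 5)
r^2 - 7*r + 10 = (r - 5)*(r - 2)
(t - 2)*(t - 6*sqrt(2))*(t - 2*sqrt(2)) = t^3 - 8*sqrt(2)*t^2 - 2*t^2 + 16*sqrt(2)*t + 24*t - 48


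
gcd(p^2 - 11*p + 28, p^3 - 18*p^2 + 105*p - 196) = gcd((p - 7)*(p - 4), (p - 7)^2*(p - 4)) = p^2 - 11*p + 28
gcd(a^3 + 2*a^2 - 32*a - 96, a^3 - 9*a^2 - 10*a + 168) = a^2 - 2*a - 24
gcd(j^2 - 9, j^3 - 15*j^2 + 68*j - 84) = 1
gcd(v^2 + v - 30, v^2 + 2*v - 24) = v + 6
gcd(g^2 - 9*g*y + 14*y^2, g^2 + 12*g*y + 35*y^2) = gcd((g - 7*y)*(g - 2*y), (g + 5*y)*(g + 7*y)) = 1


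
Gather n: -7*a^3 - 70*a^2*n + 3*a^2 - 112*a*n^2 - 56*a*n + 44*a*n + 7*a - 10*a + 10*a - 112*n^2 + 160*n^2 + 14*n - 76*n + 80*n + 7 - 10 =-7*a^3 + 3*a^2 + 7*a + n^2*(48 - 112*a) + n*(-70*a^2 - 12*a + 18) - 3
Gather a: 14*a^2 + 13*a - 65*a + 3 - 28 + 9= 14*a^2 - 52*a - 16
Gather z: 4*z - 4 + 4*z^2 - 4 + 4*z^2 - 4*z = 8*z^2 - 8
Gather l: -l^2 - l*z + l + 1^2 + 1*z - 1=-l^2 + l*(1 - z) + z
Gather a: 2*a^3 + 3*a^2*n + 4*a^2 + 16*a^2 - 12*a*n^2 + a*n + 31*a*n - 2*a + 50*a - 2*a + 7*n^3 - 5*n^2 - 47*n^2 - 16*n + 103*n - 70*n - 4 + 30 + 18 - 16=2*a^3 + a^2*(3*n + 20) + a*(-12*n^2 + 32*n + 46) + 7*n^3 - 52*n^2 + 17*n + 28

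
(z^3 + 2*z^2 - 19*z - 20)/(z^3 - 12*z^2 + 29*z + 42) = (z^2 + z - 20)/(z^2 - 13*z + 42)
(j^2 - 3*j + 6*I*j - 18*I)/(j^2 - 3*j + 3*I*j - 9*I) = (j + 6*I)/(j + 3*I)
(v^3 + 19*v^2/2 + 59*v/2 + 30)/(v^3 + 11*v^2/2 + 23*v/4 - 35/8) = 4*(v^2 + 7*v + 12)/(4*v^2 + 12*v - 7)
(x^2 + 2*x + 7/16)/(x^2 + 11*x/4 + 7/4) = (x + 1/4)/(x + 1)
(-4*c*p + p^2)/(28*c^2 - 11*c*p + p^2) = p/(-7*c + p)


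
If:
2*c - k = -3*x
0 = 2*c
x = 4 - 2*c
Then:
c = 0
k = 12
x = 4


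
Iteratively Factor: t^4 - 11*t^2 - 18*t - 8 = (t + 1)*(t^3 - t^2 - 10*t - 8) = (t + 1)^2*(t^2 - 2*t - 8) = (t - 4)*(t + 1)^2*(t + 2)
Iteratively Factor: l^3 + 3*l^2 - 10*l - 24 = (l + 2)*(l^2 + l - 12) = (l - 3)*(l + 2)*(l + 4)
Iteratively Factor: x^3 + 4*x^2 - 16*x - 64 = (x - 4)*(x^2 + 8*x + 16) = (x - 4)*(x + 4)*(x + 4)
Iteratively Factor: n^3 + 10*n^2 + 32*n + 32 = (n + 4)*(n^2 + 6*n + 8) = (n + 4)^2*(n + 2)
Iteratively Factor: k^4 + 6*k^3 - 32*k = (k + 4)*(k^3 + 2*k^2 - 8*k) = (k + 4)^2*(k^2 - 2*k) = (k - 2)*(k + 4)^2*(k)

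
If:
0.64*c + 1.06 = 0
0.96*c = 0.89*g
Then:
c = -1.66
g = -1.79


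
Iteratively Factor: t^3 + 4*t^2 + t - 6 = (t + 3)*(t^2 + t - 2) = (t + 2)*(t + 3)*(t - 1)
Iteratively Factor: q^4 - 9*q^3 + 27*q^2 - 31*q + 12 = (q - 1)*(q^3 - 8*q^2 + 19*q - 12) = (q - 4)*(q - 1)*(q^2 - 4*q + 3) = (q - 4)*(q - 1)^2*(q - 3)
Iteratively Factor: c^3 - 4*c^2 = (c)*(c^2 - 4*c) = c^2*(c - 4)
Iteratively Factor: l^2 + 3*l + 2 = (l + 1)*(l + 2)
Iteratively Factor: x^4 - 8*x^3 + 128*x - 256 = (x - 4)*(x^3 - 4*x^2 - 16*x + 64) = (x - 4)*(x + 4)*(x^2 - 8*x + 16) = (x - 4)^2*(x + 4)*(x - 4)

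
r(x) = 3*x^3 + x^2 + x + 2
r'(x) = 9*x^2 + 2*x + 1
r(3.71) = 172.67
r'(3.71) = 132.30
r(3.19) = 112.75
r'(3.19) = 98.96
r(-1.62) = -9.75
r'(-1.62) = 21.38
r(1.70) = 21.33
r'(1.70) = 30.41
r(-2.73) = -54.32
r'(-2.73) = 62.62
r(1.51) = 16.12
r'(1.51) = 24.54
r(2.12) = 37.20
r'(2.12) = 45.69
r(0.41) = 2.78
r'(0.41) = 3.33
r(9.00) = 2279.00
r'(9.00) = 748.00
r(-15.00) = -9913.00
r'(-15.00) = 1996.00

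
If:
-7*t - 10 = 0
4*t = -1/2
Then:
No Solution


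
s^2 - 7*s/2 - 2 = (s - 4)*(s + 1/2)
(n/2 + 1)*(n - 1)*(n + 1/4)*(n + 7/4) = n^4/2 + 3*n^3/2 + 7*n^2/32 - 57*n/32 - 7/16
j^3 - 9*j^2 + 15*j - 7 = (j - 7)*(j - 1)^2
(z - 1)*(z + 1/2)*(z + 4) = z^3 + 7*z^2/2 - 5*z/2 - 2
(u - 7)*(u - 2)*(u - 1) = u^3 - 10*u^2 + 23*u - 14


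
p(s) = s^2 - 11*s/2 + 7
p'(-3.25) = -12.00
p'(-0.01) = -5.52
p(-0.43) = 9.55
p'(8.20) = 10.90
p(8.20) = 29.14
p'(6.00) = 6.50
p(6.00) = 10.00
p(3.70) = 0.34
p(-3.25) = 35.44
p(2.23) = -0.29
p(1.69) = 0.56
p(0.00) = 7.00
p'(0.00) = -5.50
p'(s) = 2*s - 11/2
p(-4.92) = 58.27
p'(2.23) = -1.04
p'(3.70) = 1.90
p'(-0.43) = -6.36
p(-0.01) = 7.06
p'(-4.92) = -15.34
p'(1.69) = -2.12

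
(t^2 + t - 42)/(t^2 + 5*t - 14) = (t - 6)/(t - 2)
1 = 1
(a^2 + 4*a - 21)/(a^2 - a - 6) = (a + 7)/(a + 2)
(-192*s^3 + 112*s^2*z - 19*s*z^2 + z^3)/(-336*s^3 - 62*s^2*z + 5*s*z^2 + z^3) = (24*s^2 - 11*s*z + z^2)/(42*s^2 + 13*s*z + z^2)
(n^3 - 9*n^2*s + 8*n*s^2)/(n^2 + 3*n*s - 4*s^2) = n*(n - 8*s)/(n + 4*s)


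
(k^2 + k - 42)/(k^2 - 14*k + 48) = (k + 7)/(k - 8)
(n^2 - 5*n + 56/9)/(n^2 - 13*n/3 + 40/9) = (3*n - 7)/(3*n - 5)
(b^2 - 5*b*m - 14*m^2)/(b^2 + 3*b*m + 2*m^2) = (b - 7*m)/(b + m)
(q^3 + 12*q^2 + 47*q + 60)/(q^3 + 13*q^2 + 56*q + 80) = (q + 3)/(q + 4)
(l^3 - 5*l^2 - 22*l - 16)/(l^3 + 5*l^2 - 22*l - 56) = (l^2 - 7*l - 8)/(l^2 + 3*l - 28)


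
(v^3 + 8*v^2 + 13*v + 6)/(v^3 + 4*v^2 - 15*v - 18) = (v + 1)/(v - 3)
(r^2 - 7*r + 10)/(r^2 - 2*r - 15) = (r - 2)/(r + 3)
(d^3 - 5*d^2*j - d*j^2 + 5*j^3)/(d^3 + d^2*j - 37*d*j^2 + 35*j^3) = (d + j)/(d + 7*j)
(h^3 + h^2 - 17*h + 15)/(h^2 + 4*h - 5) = h - 3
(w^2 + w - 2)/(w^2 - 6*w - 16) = (w - 1)/(w - 8)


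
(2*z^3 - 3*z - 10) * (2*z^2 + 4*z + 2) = 4*z^5 + 8*z^4 - 2*z^3 - 32*z^2 - 46*z - 20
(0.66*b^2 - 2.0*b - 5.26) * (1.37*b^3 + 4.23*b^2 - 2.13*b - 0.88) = 0.9042*b^5 + 0.0518000000000001*b^4 - 17.072*b^3 - 18.5706*b^2 + 12.9638*b + 4.6288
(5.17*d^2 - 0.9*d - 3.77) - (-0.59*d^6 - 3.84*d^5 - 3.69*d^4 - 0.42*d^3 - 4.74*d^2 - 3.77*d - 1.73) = 0.59*d^6 + 3.84*d^5 + 3.69*d^4 + 0.42*d^3 + 9.91*d^2 + 2.87*d - 2.04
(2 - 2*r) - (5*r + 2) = -7*r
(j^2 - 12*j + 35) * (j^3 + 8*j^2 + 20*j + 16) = j^5 - 4*j^4 - 41*j^3 + 56*j^2 + 508*j + 560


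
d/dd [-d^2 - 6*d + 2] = -2*d - 6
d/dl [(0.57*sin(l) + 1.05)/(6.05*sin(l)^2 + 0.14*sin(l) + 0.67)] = (-3.4485*sin(l)^2 - 12.705*sin(l) + 0.2349)*cos(l)/(36.6025*sin(l)^4 + 1.694*sin(l)^3 + 8.1266*sin(l)^2 + 0.1876*sin(l) + 0.4489)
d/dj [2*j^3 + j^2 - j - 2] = 6*j^2 + 2*j - 1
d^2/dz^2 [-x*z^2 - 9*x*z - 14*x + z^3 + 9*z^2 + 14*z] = -2*x + 6*z + 18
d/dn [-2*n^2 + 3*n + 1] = 3 - 4*n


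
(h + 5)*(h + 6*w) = h^2 + 6*h*w + 5*h + 30*w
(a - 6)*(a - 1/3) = a^2 - 19*a/3 + 2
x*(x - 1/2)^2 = x^3 - x^2 + x/4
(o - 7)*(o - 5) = o^2 - 12*o + 35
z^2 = z^2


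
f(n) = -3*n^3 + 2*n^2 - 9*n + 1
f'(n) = -9*n^2 + 4*n - 9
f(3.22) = -107.40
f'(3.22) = -89.44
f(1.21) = -12.28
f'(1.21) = -17.34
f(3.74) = -161.63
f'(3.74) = -119.93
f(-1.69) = 36.40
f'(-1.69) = -41.46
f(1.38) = -15.50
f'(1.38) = -20.62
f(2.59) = -61.02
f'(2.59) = -59.01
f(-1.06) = 16.36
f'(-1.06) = -23.35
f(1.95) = -31.19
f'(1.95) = -35.42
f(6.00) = -629.00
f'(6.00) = -309.00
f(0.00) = 1.00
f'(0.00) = -9.00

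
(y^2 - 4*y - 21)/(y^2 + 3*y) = (y - 7)/y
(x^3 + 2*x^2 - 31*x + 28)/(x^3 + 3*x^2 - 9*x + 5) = (x^2 + 3*x - 28)/(x^2 + 4*x - 5)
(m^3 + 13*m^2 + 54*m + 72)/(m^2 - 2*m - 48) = (m^2 + 7*m + 12)/(m - 8)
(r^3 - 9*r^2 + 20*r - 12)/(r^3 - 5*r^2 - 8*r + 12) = (r - 2)/(r + 2)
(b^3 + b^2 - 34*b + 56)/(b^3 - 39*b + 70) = (b - 4)/(b - 5)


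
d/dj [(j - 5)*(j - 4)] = 2*j - 9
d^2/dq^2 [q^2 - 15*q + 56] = 2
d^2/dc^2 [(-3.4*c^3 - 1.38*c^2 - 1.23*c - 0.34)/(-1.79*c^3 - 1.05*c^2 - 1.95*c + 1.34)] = (-5.6843418860808e-14*c^7 - 3.93728400000001*c^6 - 47.559942*c^5 + 95.904978*c^4 + 80.464452*c^3 + 3.11781599999998*c^2 + 56.083944*c + 14.926296)/(5.735339*c^9 + 10.092915*c^8 + 24.66441*c^7 + 10.267293*c^6 + 11.75787*c^5 - 20.517795*c^4 + 0.595346999999998*c^3 - 9.62991*c^2 + 10.50426*c - 2.406104)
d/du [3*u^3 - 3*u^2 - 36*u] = 9*u^2 - 6*u - 36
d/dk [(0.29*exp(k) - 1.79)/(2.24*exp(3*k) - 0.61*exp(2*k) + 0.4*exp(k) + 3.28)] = (-1.2992*exp(3*k) + 12.2057*exp(2*k) - 2.1838*exp(k) + 1.6672)*exp(k)/(5.0176*exp(6*k) - 2.7328*exp(5*k) + 2.1641*exp(4*k) + 14.2064*exp(3*k) - 3.8416*exp(2*k) + 2.624*exp(k) + 10.7584)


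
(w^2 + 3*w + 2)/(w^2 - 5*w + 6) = (w^2 + 3*w + 2)/(w^2 - 5*w + 6)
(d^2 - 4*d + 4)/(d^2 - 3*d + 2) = (d - 2)/(d - 1)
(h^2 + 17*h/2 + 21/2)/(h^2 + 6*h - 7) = (h + 3/2)/(h - 1)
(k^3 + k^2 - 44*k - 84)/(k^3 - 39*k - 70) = (k + 6)/(k + 5)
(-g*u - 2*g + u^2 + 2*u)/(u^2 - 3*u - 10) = (-g + u)/(u - 5)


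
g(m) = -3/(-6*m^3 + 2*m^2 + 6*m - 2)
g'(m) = -3*(18*m^2 - 4*m - 6)/(-6*m^3 + 2*m^2 + 6*m - 2)^2 = 3*(-9*m^2 + 2*m + 3)/(2*(3*m^3 - m^2 - 3*m + 1)^2)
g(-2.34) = -0.04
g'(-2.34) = -0.06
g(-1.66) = -0.14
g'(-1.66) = -0.34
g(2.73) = 0.03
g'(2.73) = -0.04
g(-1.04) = -4.46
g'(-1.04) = -116.98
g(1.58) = 0.27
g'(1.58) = -0.78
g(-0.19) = 0.99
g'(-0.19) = 1.50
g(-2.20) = -0.05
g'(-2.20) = -0.08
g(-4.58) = -0.01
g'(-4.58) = -0.00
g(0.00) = 1.50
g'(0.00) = 4.50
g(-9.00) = 0.00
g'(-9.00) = 0.00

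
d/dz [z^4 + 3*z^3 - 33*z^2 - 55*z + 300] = 4*z^3 + 9*z^2 - 66*z - 55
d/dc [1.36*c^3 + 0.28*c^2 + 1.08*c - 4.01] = 4.08*c^2 + 0.56*c + 1.08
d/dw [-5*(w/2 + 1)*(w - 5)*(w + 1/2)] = -15*w^2/2 + 25*w/2 + 115/4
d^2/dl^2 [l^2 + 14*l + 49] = 2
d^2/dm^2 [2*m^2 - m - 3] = 4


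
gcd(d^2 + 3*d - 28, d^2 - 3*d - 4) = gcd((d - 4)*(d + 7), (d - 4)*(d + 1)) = d - 4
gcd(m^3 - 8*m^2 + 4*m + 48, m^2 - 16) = m - 4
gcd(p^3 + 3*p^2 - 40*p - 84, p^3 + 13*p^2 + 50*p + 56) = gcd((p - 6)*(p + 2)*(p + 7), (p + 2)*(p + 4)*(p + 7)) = p^2 + 9*p + 14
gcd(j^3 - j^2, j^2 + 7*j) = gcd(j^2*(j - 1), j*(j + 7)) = j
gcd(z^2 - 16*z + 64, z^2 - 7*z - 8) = z - 8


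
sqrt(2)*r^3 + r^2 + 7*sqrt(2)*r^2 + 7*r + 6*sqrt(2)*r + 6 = (r + 1)*(r + 6)*(sqrt(2)*r + 1)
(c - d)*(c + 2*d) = c^2 + c*d - 2*d^2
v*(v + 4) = v^2 + 4*v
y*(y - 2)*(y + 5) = y^3 + 3*y^2 - 10*y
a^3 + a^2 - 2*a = a*(a - 1)*(a + 2)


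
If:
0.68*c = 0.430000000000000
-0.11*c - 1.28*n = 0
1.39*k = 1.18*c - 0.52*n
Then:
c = 0.63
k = 0.56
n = -0.05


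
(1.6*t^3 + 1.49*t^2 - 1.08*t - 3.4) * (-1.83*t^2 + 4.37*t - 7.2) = -2.928*t^5 + 4.2653*t^4 - 3.0323*t^3 - 9.2256*t^2 - 7.082*t + 24.48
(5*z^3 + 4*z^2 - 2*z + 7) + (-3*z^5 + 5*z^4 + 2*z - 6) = -3*z^5 + 5*z^4 + 5*z^3 + 4*z^2 + 1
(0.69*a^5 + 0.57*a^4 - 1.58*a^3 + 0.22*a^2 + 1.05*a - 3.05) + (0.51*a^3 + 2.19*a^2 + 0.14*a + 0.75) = 0.69*a^5 + 0.57*a^4 - 1.07*a^3 + 2.41*a^2 + 1.19*a - 2.3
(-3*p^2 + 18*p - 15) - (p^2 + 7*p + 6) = -4*p^2 + 11*p - 21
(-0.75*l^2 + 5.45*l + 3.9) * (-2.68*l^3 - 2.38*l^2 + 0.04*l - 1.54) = 2.01*l^5 - 12.821*l^4 - 23.453*l^3 - 7.909*l^2 - 8.237*l - 6.006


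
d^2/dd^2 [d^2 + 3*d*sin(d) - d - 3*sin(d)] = -3*d*sin(d) + 3*sin(d) + 6*cos(d) + 2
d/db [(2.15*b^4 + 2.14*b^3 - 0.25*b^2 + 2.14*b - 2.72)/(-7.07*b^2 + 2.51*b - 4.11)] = (-30.401*b^5 + 1.0597*b^4 - 24.6032*b^3 - 11.8839*b^2 - 36.4058*b - 1.9682)/(49.9849*b^4 - 35.4914*b^3 + 64.4155*b^2 - 20.6322*b + 16.8921)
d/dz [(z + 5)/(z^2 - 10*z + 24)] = (z^2 - 10*z - 2*(z - 5)*(z + 5) + 24)/(z^2 - 10*z + 24)^2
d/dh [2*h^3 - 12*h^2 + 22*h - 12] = 6*h^2 - 24*h + 22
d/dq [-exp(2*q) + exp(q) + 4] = (1 - 2*exp(q))*exp(q)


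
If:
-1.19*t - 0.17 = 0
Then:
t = -0.14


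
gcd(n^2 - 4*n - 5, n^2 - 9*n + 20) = n - 5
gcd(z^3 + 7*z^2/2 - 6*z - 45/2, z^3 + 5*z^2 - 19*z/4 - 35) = z - 5/2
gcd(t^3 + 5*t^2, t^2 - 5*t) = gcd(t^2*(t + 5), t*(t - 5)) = t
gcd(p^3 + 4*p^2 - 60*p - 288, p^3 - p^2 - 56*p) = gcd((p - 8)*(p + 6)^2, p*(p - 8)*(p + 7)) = p - 8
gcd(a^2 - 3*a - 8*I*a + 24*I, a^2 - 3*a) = a - 3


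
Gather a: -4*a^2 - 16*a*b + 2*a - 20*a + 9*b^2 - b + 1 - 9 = -4*a^2 + a*(-16*b - 18) + 9*b^2 - b - 8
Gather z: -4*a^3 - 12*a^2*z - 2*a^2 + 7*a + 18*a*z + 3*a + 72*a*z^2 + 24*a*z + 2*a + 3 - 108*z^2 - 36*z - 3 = -4*a^3 - 2*a^2 + 12*a + z^2*(72*a - 108) + z*(-12*a^2 + 42*a - 36)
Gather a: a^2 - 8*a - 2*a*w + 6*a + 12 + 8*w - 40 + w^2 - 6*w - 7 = a^2 + a*(-2*w - 2) + w^2 + 2*w - 35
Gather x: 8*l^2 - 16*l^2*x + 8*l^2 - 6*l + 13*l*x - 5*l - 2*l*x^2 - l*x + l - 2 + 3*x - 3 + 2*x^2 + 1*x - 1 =16*l^2 - 10*l + x^2*(2 - 2*l) + x*(-16*l^2 + 12*l + 4) - 6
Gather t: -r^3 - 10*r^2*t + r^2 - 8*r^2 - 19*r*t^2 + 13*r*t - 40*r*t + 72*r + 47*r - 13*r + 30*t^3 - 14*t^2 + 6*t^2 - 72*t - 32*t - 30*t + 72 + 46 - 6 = -r^3 - 7*r^2 + 106*r + 30*t^3 + t^2*(-19*r - 8) + t*(-10*r^2 - 27*r - 134) + 112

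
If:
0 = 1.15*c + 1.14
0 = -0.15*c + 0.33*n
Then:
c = -0.99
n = -0.45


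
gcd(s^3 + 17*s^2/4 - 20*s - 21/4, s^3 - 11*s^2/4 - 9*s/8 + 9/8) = s - 3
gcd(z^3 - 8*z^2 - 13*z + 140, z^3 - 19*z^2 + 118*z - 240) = z - 5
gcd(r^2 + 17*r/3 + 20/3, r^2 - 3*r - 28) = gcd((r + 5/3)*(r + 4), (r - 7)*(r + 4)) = r + 4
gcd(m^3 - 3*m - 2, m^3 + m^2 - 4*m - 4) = m^2 - m - 2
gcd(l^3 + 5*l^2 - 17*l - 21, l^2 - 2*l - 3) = l^2 - 2*l - 3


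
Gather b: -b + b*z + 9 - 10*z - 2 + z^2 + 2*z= b*(z - 1) + z^2 - 8*z + 7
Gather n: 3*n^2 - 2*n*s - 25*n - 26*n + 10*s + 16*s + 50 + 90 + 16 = 3*n^2 + n*(-2*s - 51) + 26*s + 156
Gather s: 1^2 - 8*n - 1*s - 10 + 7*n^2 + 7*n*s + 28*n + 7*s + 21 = 7*n^2 + 20*n + s*(7*n + 6) + 12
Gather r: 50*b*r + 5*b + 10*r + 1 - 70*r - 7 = 5*b + r*(50*b - 60) - 6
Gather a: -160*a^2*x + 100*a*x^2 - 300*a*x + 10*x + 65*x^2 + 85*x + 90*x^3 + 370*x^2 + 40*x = -160*a^2*x + a*(100*x^2 - 300*x) + 90*x^3 + 435*x^2 + 135*x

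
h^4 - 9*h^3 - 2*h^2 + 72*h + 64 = (h - 8)*(h - 4)*(h + 1)*(h + 2)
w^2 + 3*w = w*(w + 3)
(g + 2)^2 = g^2 + 4*g + 4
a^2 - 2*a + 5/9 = (a - 5/3)*(a - 1/3)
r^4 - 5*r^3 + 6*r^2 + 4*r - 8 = (r - 2)^3*(r + 1)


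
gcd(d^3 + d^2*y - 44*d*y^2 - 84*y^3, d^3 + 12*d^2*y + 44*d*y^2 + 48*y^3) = d^2 + 8*d*y + 12*y^2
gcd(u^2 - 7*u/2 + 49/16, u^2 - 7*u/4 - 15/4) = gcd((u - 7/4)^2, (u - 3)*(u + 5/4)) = 1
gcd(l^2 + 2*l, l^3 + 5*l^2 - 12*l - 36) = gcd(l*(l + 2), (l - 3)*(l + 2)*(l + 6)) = l + 2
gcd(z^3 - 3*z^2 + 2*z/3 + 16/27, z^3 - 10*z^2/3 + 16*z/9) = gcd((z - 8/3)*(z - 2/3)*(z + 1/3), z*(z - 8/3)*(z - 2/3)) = z^2 - 10*z/3 + 16/9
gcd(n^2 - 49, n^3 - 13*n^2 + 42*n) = n - 7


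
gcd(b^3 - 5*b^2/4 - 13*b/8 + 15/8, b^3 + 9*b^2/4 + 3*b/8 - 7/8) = 1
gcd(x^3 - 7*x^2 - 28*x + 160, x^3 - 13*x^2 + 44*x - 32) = x^2 - 12*x + 32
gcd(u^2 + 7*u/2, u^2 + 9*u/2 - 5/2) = 1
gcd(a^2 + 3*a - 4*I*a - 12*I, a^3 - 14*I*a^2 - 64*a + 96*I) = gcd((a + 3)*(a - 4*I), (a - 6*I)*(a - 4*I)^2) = a - 4*I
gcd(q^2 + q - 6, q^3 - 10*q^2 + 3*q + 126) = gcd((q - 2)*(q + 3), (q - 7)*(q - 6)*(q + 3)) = q + 3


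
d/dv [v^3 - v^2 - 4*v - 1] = 3*v^2 - 2*v - 4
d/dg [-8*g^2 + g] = 1 - 16*g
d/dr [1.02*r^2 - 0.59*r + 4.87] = 2.04*r - 0.59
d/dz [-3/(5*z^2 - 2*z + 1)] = 6*(5*z - 1)/(5*z^2 - 2*z + 1)^2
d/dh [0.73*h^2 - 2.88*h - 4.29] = 1.46*h - 2.88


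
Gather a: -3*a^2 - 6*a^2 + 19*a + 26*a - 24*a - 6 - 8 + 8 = -9*a^2 + 21*a - 6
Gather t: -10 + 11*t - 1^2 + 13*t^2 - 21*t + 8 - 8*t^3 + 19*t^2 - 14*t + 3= -8*t^3 + 32*t^2 - 24*t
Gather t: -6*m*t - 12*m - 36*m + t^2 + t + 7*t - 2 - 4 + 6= -48*m + t^2 + t*(8 - 6*m)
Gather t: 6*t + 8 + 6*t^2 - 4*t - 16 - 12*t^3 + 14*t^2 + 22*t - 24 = -12*t^3 + 20*t^2 + 24*t - 32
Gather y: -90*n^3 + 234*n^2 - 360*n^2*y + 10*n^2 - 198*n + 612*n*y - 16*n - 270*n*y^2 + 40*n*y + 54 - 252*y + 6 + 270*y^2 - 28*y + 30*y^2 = -90*n^3 + 244*n^2 - 214*n + y^2*(300 - 270*n) + y*(-360*n^2 + 652*n - 280) + 60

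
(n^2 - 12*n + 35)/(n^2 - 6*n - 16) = (-n^2 + 12*n - 35)/(-n^2 + 6*n + 16)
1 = 1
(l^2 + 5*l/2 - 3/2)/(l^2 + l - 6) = (l - 1/2)/(l - 2)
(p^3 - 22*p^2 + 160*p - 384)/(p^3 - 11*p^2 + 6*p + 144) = (p - 8)/(p + 3)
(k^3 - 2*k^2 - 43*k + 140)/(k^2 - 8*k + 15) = (k^2 + 3*k - 28)/(k - 3)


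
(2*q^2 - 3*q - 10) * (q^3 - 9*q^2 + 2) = 2*q^5 - 21*q^4 + 17*q^3 + 94*q^2 - 6*q - 20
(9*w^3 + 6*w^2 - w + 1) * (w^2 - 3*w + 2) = 9*w^5 - 21*w^4 - w^3 + 16*w^2 - 5*w + 2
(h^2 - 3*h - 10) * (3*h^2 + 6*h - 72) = 3*h^4 - 3*h^3 - 120*h^2 + 156*h + 720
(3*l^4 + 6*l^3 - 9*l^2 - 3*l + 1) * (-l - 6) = -3*l^5 - 24*l^4 - 27*l^3 + 57*l^2 + 17*l - 6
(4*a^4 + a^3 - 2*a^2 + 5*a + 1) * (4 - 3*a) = -12*a^5 + 13*a^4 + 10*a^3 - 23*a^2 + 17*a + 4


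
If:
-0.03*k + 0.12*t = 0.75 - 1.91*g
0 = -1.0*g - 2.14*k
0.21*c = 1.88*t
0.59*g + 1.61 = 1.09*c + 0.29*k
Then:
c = 1.73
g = 0.38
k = -0.18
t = 0.19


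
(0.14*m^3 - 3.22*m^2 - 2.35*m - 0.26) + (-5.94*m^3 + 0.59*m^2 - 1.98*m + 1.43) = -5.8*m^3 - 2.63*m^2 - 4.33*m + 1.17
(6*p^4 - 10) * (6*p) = 36*p^5 - 60*p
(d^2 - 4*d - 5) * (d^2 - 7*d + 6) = d^4 - 11*d^3 + 29*d^2 + 11*d - 30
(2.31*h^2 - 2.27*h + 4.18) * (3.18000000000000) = 7.3458*h^2 - 7.2186*h + 13.2924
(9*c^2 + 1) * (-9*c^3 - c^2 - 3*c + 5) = -81*c^5 - 9*c^4 - 36*c^3 + 44*c^2 - 3*c + 5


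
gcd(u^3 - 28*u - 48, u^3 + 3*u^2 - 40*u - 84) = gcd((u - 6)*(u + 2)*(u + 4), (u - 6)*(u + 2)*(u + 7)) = u^2 - 4*u - 12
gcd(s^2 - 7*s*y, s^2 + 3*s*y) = s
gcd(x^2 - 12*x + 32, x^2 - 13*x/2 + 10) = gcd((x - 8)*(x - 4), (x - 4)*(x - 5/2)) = x - 4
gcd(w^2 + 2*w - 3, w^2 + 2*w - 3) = w^2 + 2*w - 3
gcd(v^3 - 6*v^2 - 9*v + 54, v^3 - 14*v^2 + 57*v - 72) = v - 3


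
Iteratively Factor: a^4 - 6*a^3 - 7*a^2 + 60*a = (a - 5)*(a^3 - a^2 - 12*a) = (a - 5)*(a - 4)*(a^2 + 3*a) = (a - 5)*(a - 4)*(a + 3)*(a)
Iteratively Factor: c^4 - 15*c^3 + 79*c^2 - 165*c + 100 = (c - 5)*(c^3 - 10*c^2 + 29*c - 20) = (c - 5)*(c - 1)*(c^2 - 9*c + 20) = (c - 5)*(c - 4)*(c - 1)*(c - 5)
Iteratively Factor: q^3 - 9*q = (q - 3)*(q^2 + 3*q) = (q - 3)*(q + 3)*(q)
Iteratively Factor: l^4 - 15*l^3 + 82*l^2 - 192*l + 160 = (l - 4)*(l^3 - 11*l^2 + 38*l - 40) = (l - 4)^2*(l^2 - 7*l + 10) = (l - 4)^2*(l - 2)*(l - 5)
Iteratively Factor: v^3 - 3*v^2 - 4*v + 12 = (v - 2)*(v^2 - v - 6) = (v - 3)*(v - 2)*(v + 2)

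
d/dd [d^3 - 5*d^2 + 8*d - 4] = 3*d^2 - 10*d + 8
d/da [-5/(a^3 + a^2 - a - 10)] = 5*(3*a^2 + 2*a - 1)/(a^3 + a^2 - a - 10)^2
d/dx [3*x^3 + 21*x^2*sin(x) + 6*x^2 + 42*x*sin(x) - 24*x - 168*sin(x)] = 21*x^2*cos(x) + 9*x^2 + 42*sqrt(2)*x*sin(x + pi/4) + 12*x + 42*sin(x) - 168*cos(x) - 24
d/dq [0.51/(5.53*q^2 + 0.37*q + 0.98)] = (-5.6406*q - 0.1887)/(5.53*q^2 + 0.37*q + 0.98)^2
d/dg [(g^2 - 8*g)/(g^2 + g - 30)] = 3*(3*g^2 - 20*g + 80)/(g^4 + 2*g^3 - 59*g^2 - 60*g + 900)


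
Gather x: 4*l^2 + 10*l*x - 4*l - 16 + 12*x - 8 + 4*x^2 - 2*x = 4*l^2 - 4*l + 4*x^2 + x*(10*l + 10) - 24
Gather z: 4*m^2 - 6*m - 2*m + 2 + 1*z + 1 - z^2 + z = 4*m^2 - 8*m - z^2 + 2*z + 3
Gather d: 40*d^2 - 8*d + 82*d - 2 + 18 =40*d^2 + 74*d + 16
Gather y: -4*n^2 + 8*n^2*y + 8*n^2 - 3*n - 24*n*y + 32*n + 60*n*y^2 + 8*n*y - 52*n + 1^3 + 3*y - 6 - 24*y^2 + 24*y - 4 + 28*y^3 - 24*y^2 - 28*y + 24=4*n^2 - 23*n + 28*y^3 + y^2*(60*n - 48) + y*(8*n^2 - 16*n - 1) + 15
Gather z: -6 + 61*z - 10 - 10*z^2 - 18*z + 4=-10*z^2 + 43*z - 12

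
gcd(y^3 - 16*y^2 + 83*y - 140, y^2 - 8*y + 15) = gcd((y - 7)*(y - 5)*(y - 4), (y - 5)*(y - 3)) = y - 5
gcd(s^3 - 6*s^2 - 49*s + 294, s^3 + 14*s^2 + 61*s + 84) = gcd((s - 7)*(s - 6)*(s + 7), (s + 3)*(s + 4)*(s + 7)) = s + 7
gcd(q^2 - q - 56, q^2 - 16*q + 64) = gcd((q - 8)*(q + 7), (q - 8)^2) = q - 8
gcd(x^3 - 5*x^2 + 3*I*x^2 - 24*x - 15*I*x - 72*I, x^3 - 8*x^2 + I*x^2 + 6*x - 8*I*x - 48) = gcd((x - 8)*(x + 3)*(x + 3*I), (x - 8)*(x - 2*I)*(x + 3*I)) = x^2 + x*(-8 + 3*I) - 24*I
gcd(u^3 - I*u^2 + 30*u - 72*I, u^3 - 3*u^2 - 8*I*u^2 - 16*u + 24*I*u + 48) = u - 4*I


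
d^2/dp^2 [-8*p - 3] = 0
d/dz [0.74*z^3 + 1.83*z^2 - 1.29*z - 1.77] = 2.22*z^2 + 3.66*z - 1.29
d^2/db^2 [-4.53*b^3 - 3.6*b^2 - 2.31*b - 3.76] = -27.18*b - 7.2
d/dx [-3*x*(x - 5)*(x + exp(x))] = -3*x*(x - 5)*(exp(x) + 1) - 3*x*(x + exp(x)) - 3*(x - 5)*(x + exp(x))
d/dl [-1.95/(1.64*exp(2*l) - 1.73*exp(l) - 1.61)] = (6.396*exp(l) - 3.3735)*exp(l)/(-1.64*exp(2*l) + 1.73*exp(l) + 1.61)^2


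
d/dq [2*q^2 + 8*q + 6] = 4*q + 8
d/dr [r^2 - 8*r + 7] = 2*r - 8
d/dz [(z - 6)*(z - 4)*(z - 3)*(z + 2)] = 4*z^3 - 33*z^2 + 56*z + 36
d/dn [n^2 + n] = 2*n + 1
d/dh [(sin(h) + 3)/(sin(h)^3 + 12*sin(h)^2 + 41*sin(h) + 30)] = -(2*sin(h)^3 + 21*sin(h)^2 + 72*sin(h) + 93)*cos(h)/(sin(h)^3 + 12*sin(h)^2 + 41*sin(h) + 30)^2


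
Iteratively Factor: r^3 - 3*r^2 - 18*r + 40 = (r - 5)*(r^2 + 2*r - 8) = (r - 5)*(r - 2)*(r + 4)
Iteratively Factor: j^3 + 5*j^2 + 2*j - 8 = (j + 4)*(j^2 + j - 2) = (j + 2)*(j + 4)*(j - 1)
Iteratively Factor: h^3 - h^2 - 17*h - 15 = (h + 1)*(h^2 - 2*h - 15) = (h - 5)*(h + 1)*(h + 3)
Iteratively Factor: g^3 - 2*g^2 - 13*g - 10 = (g - 5)*(g^2 + 3*g + 2) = (g - 5)*(g + 1)*(g + 2)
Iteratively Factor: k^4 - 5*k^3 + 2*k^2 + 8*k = (k - 4)*(k^3 - k^2 - 2*k) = (k - 4)*(k - 2)*(k^2 + k) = (k - 4)*(k - 2)*(k + 1)*(k)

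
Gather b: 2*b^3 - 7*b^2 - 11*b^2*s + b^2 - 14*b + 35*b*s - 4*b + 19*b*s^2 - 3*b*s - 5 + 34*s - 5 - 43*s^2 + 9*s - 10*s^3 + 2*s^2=2*b^3 + b^2*(-11*s - 6) + b*(19*s^2 + 32*s - 18) - 10*s^3 - 41*s^2 + 43*s - 10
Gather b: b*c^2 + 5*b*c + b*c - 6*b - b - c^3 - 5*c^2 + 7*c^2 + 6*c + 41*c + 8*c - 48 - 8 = b*(c^2 + 6*c - 7) - c^3 + 2*c^2 + 55*c - 56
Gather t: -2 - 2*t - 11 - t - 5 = -3*t - 18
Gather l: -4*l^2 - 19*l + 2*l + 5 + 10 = -4*l^2 - 17*l + 15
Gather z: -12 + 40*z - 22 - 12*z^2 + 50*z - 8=-12*z^2 + 90*z - 42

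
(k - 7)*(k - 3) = k^2 - 10*k + 21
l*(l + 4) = l^2 + 4*l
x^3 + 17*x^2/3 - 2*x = x*(x - 1/3)*(x + 6)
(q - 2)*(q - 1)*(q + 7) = q^3 + 4*q^2 - 19*q + 14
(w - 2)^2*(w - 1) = w^3 - 5*w^2 + 8*w - 4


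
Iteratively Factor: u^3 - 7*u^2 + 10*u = (u)*(u^2 - 7*u + 10) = u*(u - 2)*(u - 5)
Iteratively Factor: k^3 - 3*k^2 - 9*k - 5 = (k - 5)*(k^2 + 2*k + 1) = (k - 5)*(k + 1)*(k + 1)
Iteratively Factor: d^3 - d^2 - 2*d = (d + 1)*(d^2 - 2*d) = d*(d + 1)*(d - 2)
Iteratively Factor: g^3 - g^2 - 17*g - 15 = (g - 5)*(g^2 + 4*g + 3) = (g - 5)*(g + 3)*(g + 1)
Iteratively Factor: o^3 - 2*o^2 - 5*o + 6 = (o - 1)*(o^2 - o - 6) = (o - 3)*(o - 1)*(o + 2)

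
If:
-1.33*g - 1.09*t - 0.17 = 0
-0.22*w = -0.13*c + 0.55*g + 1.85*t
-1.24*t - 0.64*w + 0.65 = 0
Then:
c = 5.10135450288252 - 3.86301983245956*w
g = 0.422992966286684*w - 0.557421780257094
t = 0.524193548387097 - 0.516129032258065*w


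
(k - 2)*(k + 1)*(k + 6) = k^3 + 5*k^2 - 8*k - 12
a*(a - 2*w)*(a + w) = a^3 - a^2*w - 2*a*w^2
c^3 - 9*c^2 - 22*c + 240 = (c - 8)*(c - 6)*(c + 5)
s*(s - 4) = s^2 - 4*s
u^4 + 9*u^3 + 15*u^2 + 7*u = u*(u + 1)^2*(u + 7)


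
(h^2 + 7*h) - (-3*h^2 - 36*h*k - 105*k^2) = 4*h^2 + 36*h*k + 7*h + 105*k^2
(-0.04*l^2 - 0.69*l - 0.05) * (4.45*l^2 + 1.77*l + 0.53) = -0.178*l^4 - 3.1413*l^3 - 1.465*l^2 - 0.4542*l - 0.0265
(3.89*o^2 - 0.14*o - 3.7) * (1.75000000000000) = 6.8075*o^2 - 0.245*o - 6.475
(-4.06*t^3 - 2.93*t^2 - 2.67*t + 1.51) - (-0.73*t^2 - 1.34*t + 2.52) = -4.06*t^3 - 2.2*t^2 - 1.33*t - 1.01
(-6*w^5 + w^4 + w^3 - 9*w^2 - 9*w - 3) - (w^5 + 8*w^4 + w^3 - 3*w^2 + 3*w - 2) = -7*w^5 - 7*w^4 - 6*w^2 - 12*w - 1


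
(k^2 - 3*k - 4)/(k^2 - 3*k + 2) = (k^2 - 3*k - 4)/(k^2 - 3*k + 2)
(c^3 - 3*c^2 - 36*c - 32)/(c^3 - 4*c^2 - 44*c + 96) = (c^2 + 5*c + 4)/(c^2 + 4*c - 12)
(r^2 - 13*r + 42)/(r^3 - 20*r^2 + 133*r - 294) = 1/(r - 7)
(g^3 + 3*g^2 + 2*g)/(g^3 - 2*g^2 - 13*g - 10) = g/(g - 5)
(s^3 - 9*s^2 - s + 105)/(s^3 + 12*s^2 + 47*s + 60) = (s^2 - 12*s + 35)/(s^2 + 9*s + 20)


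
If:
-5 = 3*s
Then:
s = -5/3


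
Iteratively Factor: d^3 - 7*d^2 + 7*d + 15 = (d + 1)*(d^2 - 8*d + 15) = (d - 3)*(d + 1)*(d - 5)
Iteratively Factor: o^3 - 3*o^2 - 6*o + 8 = (o - 4)*(o^2 + o - 2) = (o - 4)*(o + 2)*(o - 1)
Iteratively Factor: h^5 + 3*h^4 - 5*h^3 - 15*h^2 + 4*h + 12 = (h - 1)*(h^4 + 4*h^3 - h^2 - 16*h - 12) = (h - 1)*(h + 3)*(h^3 + h^2 - 4*h - 4) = (h - 1)*(h + 2)*(h + 3)*(h^2 - h - 2) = (h - 2)*(h - 1)*(h + 2)*(h + 3)*(h + 1)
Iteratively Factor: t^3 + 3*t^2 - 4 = (t + 2)*(t^2 + t - 2) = (t - 1)*(t + 2)*(t + 2)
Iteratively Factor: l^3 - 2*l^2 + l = (l)*(l^2 - 2*l + 1) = l*(l - 1)*(l - 1)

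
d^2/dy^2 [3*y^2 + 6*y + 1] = 6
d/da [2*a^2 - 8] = 4*a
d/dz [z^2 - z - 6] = 2*z - 1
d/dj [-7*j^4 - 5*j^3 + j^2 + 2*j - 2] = -28*j^3 - 15*j^2 + 2*j + 2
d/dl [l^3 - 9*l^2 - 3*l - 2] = 3*l^2 - 18*l - 3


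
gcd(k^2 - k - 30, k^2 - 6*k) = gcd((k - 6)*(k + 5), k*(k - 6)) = k - 6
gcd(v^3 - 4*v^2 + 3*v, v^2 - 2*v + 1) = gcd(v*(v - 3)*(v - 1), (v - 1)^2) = v - 1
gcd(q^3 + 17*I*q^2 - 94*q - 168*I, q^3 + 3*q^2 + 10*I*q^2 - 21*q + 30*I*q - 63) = q + 7*I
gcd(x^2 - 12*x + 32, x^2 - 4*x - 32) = x - 8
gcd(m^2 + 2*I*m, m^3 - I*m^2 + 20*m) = m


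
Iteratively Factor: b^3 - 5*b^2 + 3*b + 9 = (b - 3)*(b^2 - 2*b - 3) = (b - 3)^2*(b + 1)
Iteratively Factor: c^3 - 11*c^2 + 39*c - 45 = (c - 3)*(c^2 - 8*c + 15) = (c - 3)^2*(c - 5)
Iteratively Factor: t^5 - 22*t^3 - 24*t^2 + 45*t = (t + 3)*(t^4 - 3*t^3 - 13*t^2 + 15*t) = (t - 5)*(t + 3)*(t^3 + 2*t^2 - 3*t) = t*(t - 5)*(t + 3)*(t^2 + 2*t - 3) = t*(t - 5)*(t - 1)*(t + 3)*(t + 3)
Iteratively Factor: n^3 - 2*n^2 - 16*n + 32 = (n - 2)*(n^2 - 16) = (n - 2)*(n + 4)*(n - 4)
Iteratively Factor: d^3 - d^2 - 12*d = (d + 3)*(d^2 - 4*d) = (d - 4)*(d + 3)*(d)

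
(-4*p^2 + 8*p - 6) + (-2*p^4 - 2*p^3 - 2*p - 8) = -2*p^4 - 2*p^3 - 4*p^2 + 6*p - 14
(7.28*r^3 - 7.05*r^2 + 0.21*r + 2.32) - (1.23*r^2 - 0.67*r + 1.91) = 7.28*r^3 - 8.28*r^2 + 0.88*r + 0.41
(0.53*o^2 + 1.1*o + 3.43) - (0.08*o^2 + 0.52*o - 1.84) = 0.45*o^2 + 0.58*o + 5.27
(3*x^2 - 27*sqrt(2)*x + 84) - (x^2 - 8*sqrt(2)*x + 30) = 2*x^2 - 19*sqrt(2)*x + 54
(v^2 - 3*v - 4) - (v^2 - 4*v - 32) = v + 28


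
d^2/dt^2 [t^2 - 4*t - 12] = 2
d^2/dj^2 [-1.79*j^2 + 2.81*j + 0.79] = -3.58000000000000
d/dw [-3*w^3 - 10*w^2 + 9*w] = -9*w^2 - 20*w + 9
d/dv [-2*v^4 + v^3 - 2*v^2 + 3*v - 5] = -8*v^3 + 3*v^2 - 4*v + 3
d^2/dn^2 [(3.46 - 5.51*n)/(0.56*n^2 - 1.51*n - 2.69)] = ((1.12*n - 1.51)*(2.24*n - 3.02)*(5.51*n - 3.46) + (18.5136*n - 20.5154)*(-0.56*n^2 + 1.51*n + 2.69))/(-0.56*n^2 + 1.51*n + 2.69)^3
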